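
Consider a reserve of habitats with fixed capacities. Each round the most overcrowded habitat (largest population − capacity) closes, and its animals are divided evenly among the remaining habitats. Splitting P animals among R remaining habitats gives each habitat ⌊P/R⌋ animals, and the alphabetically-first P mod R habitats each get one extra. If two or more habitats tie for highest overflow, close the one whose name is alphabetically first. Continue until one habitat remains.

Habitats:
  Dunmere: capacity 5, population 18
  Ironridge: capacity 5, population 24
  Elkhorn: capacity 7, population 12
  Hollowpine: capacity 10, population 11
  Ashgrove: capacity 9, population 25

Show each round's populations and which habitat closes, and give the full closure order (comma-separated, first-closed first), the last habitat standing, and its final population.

Closure order: Ironridge, Ashgrove, Dunmere, Elkhorn
Last habitat: Hollowpine with 90 animals

Round 1: Ashgrove=25 Dunmere=18 Elkhorn=12 Hollowpine=11 Ironridge=24 → close Ironridge (overflow 19)
  24÷4 = 6 each, +1 to first 0
Round 2: Ashgrove=31 Dunmere=24 Elkhorn=18 Hollowpine=17 → close Ashgrove (overflow 22)
  31÷3 = 10 each, +1 to first 1
Round 3: Dunmere=35 Elkhorn=28 Hollowpine=27 → close Dunmere (overflow 30)
  35÷2 = 17 each, +1 to first 1
Round 4: Elkhorn=46 Hollowpine=44 → close Elkhorn (overflow 39)
  46÷1 = 46 each, +1 to first 0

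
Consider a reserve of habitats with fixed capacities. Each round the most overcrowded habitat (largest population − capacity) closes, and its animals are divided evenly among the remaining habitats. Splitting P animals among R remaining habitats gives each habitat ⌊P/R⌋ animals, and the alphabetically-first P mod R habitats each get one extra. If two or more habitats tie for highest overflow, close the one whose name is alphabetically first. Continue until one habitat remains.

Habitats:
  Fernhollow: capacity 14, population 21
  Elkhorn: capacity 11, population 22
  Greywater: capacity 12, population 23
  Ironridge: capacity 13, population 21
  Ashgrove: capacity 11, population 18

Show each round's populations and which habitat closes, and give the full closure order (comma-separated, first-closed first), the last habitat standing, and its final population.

Round 1: Ashgrove=18 Elkhorn=22 Fernhollow=21 Greywater=23 Ironridge=21 → close Elkhorn (overflow 11)
  22÷4 = 5 each, +1 to first 2
Round 2: Ashgrove=24 Fernhollow=27 Greywater=28 Ironridge=26 → close Greywater (overflow 16)
  28÷3 = 9 each, +1 to first 1
Round 3: Ashgrove=34 Fernhollow=36 Ironridge=35 → close Ashgrove (overflow 23)
  34÷2 = 17 each, +1 to first 0
Round 4: Fernhollow=53 Ironridge=52 → close Fernhollow (overflow 39)
  53÷1 = 53 each, +1 to first 0

Closure order: Elkhorn, Greywater, Ashgrove, Fernhollow
Last habitat: Ironridge with 105 animals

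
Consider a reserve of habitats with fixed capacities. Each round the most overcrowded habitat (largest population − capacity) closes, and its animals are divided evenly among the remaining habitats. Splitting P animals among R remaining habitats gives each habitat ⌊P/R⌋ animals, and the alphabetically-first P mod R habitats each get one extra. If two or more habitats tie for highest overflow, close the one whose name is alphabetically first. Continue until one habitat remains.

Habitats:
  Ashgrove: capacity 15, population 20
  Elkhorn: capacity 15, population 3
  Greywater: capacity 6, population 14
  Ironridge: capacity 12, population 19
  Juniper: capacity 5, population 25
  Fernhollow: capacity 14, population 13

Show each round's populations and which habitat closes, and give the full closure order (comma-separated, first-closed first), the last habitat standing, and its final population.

Round 1: Ashgrove=20 Elkhorn=3 Fernhollow=13 Greywater=14 Ironridge=19 Juniper=25 → close Juniper (overflow 20)
  25÷5 = 5 each, +1 to first 0
Round 2: Ashgrove=25 Elkhorn=8 Fernhollow=18 Greywater=19 Ironridge=24 → close Greywater (overflow 13)
  19÷4 = 4 each, +1 to first 3
Round 3: Ashgrove=30 Elkhorn=13 Fernhollow=23 Ironridge=28 → close Ironridge (overflow 16)
  28÷3 = 9 each, +1 to first 1
Round 4: Ashgrove=40 Elkhorn=22 Fernhollow=32 → close Ashgrove (overflow 25)
  40÷2 = 20 each, +1 to first 0
Round 5: Elkhorn=42 Fernhollow=52 → close Fernhollow (overflow 38)
  52÷1 = 52 each, +1 to first 0

Closure order: Juniper, Greywater, Ironridge, Ashgrove, Fernhollow
Last habitat: Elkhorn with 94 animals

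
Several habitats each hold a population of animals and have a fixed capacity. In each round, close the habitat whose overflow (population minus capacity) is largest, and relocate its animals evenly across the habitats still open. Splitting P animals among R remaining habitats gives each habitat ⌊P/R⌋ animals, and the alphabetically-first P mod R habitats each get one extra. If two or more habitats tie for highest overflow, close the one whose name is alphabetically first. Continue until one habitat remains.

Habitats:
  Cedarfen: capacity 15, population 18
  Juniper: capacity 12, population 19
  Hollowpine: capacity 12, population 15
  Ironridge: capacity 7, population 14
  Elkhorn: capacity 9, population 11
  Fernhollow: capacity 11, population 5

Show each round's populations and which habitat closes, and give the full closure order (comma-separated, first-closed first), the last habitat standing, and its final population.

Closure order: Ironridge, Juniper, Cedarfen, Hollowpine, Elkhorn
Last habitat: Fernhollow with 82 animals

Round 1: Cedarfen=18 Elkhorn=11 Fernhollow=5 Hollowpine=15 Ironridge=14 Juniper=19 → close Ironridge (overflow 7)
  14÷5 = 2 each, +1 to first 4
Round 2: Cedarfen=21 Elkhorn=14 Fernhollow=8 Hollowpine=18 Juniper=21 → close Juniper (overflow 9)
  21÷4 = 5 each, +1 to first 1
Round 3: Cedarfen=27 Elkhorn=19 Fernhollow=13 Hollowpine=23 → close Cedarfen (overflow 12)
  27÷3 = 9 each, +1 to first 0
Round 4: Elkhorn=28 Fernhollow=22 Hollowpine=32 → close Hollowpine (overflow 20)
  32÷2 = 16 each, +1 to first 0
Round 5: Elkhorn=44 Fernhollow=38 → close Elkhorn (overflow 35)
  44÷1 = 44 each, +1 to first 0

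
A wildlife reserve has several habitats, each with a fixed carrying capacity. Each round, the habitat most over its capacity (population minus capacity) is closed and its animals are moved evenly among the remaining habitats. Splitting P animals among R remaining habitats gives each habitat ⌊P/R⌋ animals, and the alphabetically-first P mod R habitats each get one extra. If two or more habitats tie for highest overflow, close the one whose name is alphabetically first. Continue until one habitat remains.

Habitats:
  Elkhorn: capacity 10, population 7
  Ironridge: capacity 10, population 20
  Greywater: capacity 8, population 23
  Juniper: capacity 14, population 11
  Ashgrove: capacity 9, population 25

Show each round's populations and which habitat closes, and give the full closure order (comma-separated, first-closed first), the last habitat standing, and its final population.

Closure order: Ashgrove, Greywater, Ironridge, Elkhorn
Last habitat: Juniper with 86 animals

Round 1: Ashgrove=25 Elkhorn=7 Greywater=23 Ironridge=20 Juniper=11 → close Ashgrove (overflow 16)
  25÷4 = 6 each, +1 to first 1
Round 2: Elkhorn=14 Greywater=29 Ironridge=26 Juniper=17 → close Greywater (overflow 21)
  29÷3 = 9 each, +1 to first 2
Round 3: Elkhorn=24 Ironridge=36 Juniper=26 → close Ironridge (overflow 26)
  36÷2 = 18 each, +1 to first 0
Round 4: Elkhorn=42 Juniper=44 → close Elkhorn (overflow 32)
  42÷1 = 42 each, +1 to first 0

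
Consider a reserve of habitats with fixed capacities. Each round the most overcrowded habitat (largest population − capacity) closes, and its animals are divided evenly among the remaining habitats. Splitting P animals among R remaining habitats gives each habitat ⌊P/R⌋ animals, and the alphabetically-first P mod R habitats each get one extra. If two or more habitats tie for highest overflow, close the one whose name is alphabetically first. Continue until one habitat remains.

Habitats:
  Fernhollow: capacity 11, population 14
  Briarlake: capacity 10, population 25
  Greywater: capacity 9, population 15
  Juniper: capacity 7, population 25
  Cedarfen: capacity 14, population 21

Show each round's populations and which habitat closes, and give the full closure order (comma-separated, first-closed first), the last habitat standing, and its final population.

Round 1: Briarlake=25 Cedarfen=21 Fernhollow=14 Greywater=15 Juniper=25 → close Juniper (overflow 18)
  25÷4 = 6 each, +1 to first 1
Round 2: Briarlake=32 Cedarfen=27 Fernhollow=20 Greywater=21 → close Briarlake (overflow 22)
  32÷3 = 10 each, +1 to first 2
Round 3: Cedarfen=38 Fernhollow=31 Greywater=31 → close Cedarfen (overflow 24)
  38÷2 = 19 each, +1 to first 0
Round 4: Fernhollow=50 Greywater=50 → close Greywater (overflow 41)
  50÷1 = 50 each, +1 to first 0

Closure order: Juniper, Briarlake, Cedarfen, Greywater
Last habitat: Fernhollow with 100 animals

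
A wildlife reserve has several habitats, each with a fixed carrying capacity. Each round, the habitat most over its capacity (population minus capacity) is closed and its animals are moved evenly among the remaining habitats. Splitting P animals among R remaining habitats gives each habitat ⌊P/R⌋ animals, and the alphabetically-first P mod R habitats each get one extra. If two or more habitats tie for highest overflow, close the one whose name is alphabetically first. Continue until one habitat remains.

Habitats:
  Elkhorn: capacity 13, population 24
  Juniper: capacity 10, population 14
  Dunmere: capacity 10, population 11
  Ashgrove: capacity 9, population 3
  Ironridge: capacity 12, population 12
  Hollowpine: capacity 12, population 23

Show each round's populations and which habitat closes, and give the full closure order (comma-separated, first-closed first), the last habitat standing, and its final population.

Closure order: Elkhorn, Hollowpine, Juniper, Dunmere, Ironridge
Last habitat: Ashgrove with 87 animals

Round 1: Ashgrove=3 Dunmere=11 Elkhorn=24 Hollowpine=23 Ironridge=12 Juniper=14 → close Elkhorn (overflow 11)
  24÷5 = 4 each, +1 to first 4
Round 2: Ashgrove=8 Dunmere=16 Hollowpine=28 Ironridge=17 Juniper=18 → close Hollowpine (overflow 16)
  28÷4 = 7 each, +1 to first 0
Round 3: Ashgrove=15 Dunmere=23 Ironridge=24 Juniper=25 → close Juniper (overflow 15)
  25÷3 = 8 each, +1 to first 1
Round 4: Ashgrove=24 Dunmere=31 Ironridge=32 → close Dunmere (overflow 21)
  31÷2 = 15 each, +1 to first 1
Round 5: Ashgrove=40 Ironridge=47 → close Ironridge (overflow 35)
  47÷1 = 47 each, +1 to first 0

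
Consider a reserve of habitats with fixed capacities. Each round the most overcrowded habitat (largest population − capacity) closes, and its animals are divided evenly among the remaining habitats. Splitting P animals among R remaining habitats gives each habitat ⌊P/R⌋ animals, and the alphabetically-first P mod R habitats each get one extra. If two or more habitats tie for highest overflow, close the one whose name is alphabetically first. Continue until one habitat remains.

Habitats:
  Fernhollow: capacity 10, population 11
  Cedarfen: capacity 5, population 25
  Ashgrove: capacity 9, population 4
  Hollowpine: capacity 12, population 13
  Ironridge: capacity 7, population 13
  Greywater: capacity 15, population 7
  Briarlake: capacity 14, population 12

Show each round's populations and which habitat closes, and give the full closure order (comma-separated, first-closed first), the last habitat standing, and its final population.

Round 1: Ashgrove=4 Briarlake=12 Cedarfen=25 Fernhollow=11 Greywater=7 Hollowpine=13 Ironridge=13 → close Cedarfen (overflow 20)
  25÷6 = 4 each, +1 to first 1
Round 2: Ashgrove=9 Briarlake=16 Fernhollow=15 Greywater=11 Hollowpine=17 Ironridge=17 → close Ironridge (overflow 10)
  17÷5 = 3 each, +1 to first 2
Round 3: Ashgrove=13 Briarlake=20 Fernhollow=18 Greywater=14 Hollowpine=20 → close Fernhollow (overflow 8)
  18÷4 = 4 each, +1 to first 2
Round 4: Ashgrove=18 Briarlake=25 Greywater=18 Hollowpine=24 → close Hollowpine (overflow 12)
  24÷3 = 8 each, +1 to first 0
Round 5: Ashgrove=26 Briarlake=33 Greywater=26 → close Briarlake (overflow 19)
  33÷2 = 16 each, +1 to first 1
Round 6: Ashgrove=43 Greywater=42 → close Ashgrove (overflow 34)
  43÷1 = 43 each, +1 to first 0

Closure order: Cedarfen, Ironridge, Fernhollow, Hollowpine, Briarlake, Ashgrove
Last habitat: Greywater with 85 animals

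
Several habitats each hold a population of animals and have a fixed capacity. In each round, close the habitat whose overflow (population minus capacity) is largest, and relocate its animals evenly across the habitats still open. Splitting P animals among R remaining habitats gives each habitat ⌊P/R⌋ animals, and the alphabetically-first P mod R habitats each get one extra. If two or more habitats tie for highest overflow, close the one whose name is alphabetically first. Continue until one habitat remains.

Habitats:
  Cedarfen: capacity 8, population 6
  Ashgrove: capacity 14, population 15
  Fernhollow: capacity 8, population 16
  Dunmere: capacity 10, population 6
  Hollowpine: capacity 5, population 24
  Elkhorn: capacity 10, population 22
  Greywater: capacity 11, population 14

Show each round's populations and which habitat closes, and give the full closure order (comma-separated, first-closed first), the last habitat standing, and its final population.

Round 1: Ashgrove=15 Cedarfen=6 Dunmere=6 Elkhorn=22 Fernhollow=16 Greywater=14 Hollowpine=24 → close Hollowpine (overflow 19)
  24÷6 = 4 each, +1 to first 0
Round 2: Ashgrove=19 Cedarfen=10 Dunmere=10 Elkhorn=26 Fernhollow=20 Greywater=18 → close Elkhorn (overflow 16)
  26÷5 = 5 each, +1 to first 1
Round 3: Ashgrove=25 Cedarfen=15 Dunmere=15 Fernhollow=25 Greywater=23 → close Fernhollow (overflow 17)
  25÷4 = 6 each, +1 to first 1
Round 4: Ashgrove=32 Cedarfen=21 Dunmere=21 Greywater=29 → close Ashgrove (overflow 18)
  32÷3 = 10 each, +1 to first 2
Round 5: Cedarfen=32 Dunmere=32 Greywater=39 → close Greywater (overflow 28)
  39÷2 = 19 each, +1 to first 1
Round 6: Cedarfen=52 Dunmere=51 → close Cedarfen (overflow 44)
  52÷1 = 52 each, +1 to first 0

Closure order: Hollowpine, Elkhorn, Fernhollow, Ashgrove, Greywater, Cedarfen
Last habitat: Dunmere with 103 animals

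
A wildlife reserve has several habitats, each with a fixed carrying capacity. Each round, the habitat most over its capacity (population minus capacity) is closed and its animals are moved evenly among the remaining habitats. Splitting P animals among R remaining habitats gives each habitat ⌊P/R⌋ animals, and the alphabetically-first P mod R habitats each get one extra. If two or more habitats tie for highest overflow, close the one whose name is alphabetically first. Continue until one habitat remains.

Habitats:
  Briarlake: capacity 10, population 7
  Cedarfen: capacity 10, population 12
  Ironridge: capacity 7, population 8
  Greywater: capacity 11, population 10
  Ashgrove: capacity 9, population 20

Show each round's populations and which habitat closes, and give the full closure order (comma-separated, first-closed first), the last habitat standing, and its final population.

Round 1: Ashgrove=20 Briarlake=7 Cedarfen=12 Greywater=10 Ironridge=8 → close Ashgrove (overflow 11)
  20÷4 = 5 each, +1 to first 0
Round 2: Briarlake=12 Cedarfen=17 Greywater=15 Ironridge=13 → close Cedarfen (overflow 7)
  17÷3 = 5 each, +1 to first 2
Round 3: Briarlake=18 Greywater=21 Ironridge=18 → close Ironridge (overflow 11)
  18÷2 = 9 each, +1 to first 0
Round 4: Briarlake=27 Greywater=30 → close Greywater (overflow 19)
  30÷1 = 30 each, +1 to first 0

Closure order: Ashgrove, Cedarfen, Ironridge, Greywater
Last habitat: Briarlake with 57 animals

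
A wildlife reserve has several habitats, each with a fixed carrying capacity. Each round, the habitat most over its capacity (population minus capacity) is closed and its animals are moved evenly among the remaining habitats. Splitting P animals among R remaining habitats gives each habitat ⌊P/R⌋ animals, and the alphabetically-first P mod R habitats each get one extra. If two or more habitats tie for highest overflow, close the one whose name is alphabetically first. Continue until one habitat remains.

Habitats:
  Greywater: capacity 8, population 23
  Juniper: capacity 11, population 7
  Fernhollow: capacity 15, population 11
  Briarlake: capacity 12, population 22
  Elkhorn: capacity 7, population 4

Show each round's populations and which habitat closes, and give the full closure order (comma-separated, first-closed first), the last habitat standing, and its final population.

Closure order: Greywater, Briarlake, Elkhorn, Fernhollow
Last habitat: Juniper with 67 animals

Round 1: Briarlake=22 Elkhorn=4 Fernhollow=11 Greywater=23 Juniper=7 → close Greywater (overflow 15)
  23÷4 = 5 each, +1 to first 3
Round 2: Briarlake=28 Elkhorn=10 Fernhollow=17 Juniper=12 → close Briarlake (overflow 16)
  28÷3 = 9 each, +1 to first 1
Round 3: Elkhorn=20 Fernhollow=26 Juniper=21 → close Elkhorn (overflow 13)
  20÷2 = 10 each, +1 to first 0
Round 4: Fernhollow=36 Juniper=31 → close Fernhollow (overflow 21)
  36÷1 = 36 each, +1 to first 0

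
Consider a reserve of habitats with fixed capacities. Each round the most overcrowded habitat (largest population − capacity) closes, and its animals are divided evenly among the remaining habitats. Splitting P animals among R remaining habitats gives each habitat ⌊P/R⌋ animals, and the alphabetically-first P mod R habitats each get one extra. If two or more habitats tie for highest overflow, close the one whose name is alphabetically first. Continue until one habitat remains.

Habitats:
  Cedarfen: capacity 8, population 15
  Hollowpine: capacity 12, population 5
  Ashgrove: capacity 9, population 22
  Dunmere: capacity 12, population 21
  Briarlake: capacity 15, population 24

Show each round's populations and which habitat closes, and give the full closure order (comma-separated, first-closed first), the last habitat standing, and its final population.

Closure order: Ashgrove, Briarlake, Dunmere, Cedarfen
Last habitat: Hollowpine with 87 animals

Round 1: Ashgrove=22 Briarlake=24 Cedarfen=15 Dunmere=21 Hollowpine=5 → close Ashgrove (overflow 13)
  22÷4 = 5 each, +1 to first 2
Round 2: Briarlake=30 Cedarfen=21 Dunmere=26 Hollowpine=10 → close Briarlake (overflow 15)
  30÷3 = 10 each, +1 to first 0
Round 3: Cedarfen=31 Dunmere=36 Hollowpine=20 → close Dunmere (overflow 24)
  36÷2 = 18 each, +1 to first 0
Round 4: Cedarfen=49 Hollowpine=38 → close Cedarfen (overflow 41)
  49÷1 = 49 each, +1 to first 0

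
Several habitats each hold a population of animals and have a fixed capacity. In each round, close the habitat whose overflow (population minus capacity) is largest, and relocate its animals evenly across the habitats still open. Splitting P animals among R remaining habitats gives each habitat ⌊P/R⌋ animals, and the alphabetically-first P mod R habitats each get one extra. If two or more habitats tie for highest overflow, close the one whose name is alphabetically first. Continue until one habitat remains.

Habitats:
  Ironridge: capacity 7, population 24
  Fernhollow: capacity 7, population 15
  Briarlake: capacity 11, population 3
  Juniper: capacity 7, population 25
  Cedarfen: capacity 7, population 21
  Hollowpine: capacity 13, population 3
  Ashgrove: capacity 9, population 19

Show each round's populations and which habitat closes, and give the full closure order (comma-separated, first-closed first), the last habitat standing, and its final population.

Closure order: Juniper, Ironridge, Cedarfen, Ashgrove, Fernhollow, Briarlake
Last habitat: Hollowpine with 110 animals

Round 1: Ashgrove=19 Briarlake=3 Cedarfen=21 Fernhollow=15 Hollowpine=3 Ironridge=24 Juniper=25 → close Juniper (overflow 18)
  25÷6 = 4 each, +1 to first 1
Round 2: Ashgrove=24 Briarlake=7 Cedarfen=25 Fernhollow=19 Hollowpine=7 Ironridge=28 → close Ironridge (overflow 21)
  28÷5 = 5 each, +1 to first 3
Round 3: Ashgrove=30 Briarlake=13 Cedarfen=31 Fernhollow=24 Hollowpine=12 → close Cedarfen (overflow 24)
  31÷4 = 7 each, +1 to first 3
Round 4: Ashgrove=38 Briarlake=21 Fernhollow=32 Hollowpine=19 → close Ashgrove (overflow 29)
  38÷3 = 12 each, +1 to first 2
Round 5: Briarlake=34 Fernhollow=45 Hollowpine=31 → close Fernhollow (overflow 38)
  45÷2 = 22 each, +1 to first 1
Round 6: Briarlake=57 Hollowpine=53 → close Briarlake (overflow 46)
  57÷1 = 57 each, +1 to first 0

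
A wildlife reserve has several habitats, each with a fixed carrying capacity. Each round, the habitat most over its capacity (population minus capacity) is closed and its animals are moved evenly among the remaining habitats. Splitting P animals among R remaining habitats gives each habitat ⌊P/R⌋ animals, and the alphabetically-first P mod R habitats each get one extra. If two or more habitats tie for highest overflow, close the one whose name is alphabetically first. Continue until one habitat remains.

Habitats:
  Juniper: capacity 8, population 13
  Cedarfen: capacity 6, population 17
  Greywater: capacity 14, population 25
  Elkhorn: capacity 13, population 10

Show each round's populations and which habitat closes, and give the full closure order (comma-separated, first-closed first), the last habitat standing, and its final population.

Closure order: Cedarfen, Greywater, Juniper
Last habitat: Elkhorn with 65 animals

Round 1: Cedarfen=17 Elkhorn=10 Greywater=25 Juniper=13 → close Cedarfen (overflow 11)
  17÷3 = 5 each, +1 to first 2
Round 2: Elkhorn=16 Greywater=31 Juniper=18 → close Greywater (overflow 17)
  31÷2 = 15 each, +1 to first 1
Round 3: Elkhorn=32 Juniper=33 → close Juniper (overflow 25)
  33÷1 = 33 each, +1 to first 0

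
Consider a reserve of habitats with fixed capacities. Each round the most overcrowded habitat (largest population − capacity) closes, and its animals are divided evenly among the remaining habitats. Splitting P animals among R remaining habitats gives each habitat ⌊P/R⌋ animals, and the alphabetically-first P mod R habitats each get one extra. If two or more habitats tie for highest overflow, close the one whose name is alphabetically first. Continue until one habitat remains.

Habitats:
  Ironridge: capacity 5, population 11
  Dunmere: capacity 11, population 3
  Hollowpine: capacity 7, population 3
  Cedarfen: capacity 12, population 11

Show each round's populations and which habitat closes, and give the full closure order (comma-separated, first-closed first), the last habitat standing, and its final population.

Round 1: Cedarfen=11 Dunmere=3 Hollowpine=3 Ironridge=11 → close Ironridge (overflow 6)
  11÷3 = 3 each, +1 to first 2
Round 2: Cedarfen=15 Dunmere=7 Hollowpine=6 → close Cedarfen (overflow 3)
  15÷2 = 7 each, +1 to first 1
Round 3: Dunmere=15 Hollowpine=13 → close Hollowpine (overflow 6)
  13÷1 = 13 each, +1 to first 0

Closure order: Ironridge, Cedarfen, Hollowpine
Last habitat: Dunmere with 28 animals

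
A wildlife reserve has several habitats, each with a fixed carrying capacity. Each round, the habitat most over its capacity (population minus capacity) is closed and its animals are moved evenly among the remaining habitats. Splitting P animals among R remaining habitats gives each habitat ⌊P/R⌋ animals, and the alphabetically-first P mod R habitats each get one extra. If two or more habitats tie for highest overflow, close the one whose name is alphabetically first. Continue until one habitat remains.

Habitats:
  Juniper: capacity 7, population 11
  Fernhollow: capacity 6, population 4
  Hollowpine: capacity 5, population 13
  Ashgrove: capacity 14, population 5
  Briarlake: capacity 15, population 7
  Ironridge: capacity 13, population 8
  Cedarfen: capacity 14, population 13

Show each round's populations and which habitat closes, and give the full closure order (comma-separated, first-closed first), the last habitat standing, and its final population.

Closure order: Hollowpine, Juniper, Cedarfen, Fernhollow, Ironridge, Ashgrove
Last habitat: Briarlake with 61 animals

Round 1: Ashgrove=5 Briarlake=7 Cedarfen=13 Fernhollow=4 Hollowpine=13 Ironridge=8 Juniper=11 → close Hollowpine (overflow 8)
  13÷6 = 2 each, +1 to first 1
Round 2: Ashgrove=8 Briarlake=9 Cedarfen=15 Fernhollow=6 Ironridge=10 Juniper=13 → close Juniper (overflow 6)
  13÷5 = 2 each, +1 to first 3
Round 3: Ashgrove=11 Briarlake=12 Cedarfen=18 Fernhollow=8 Ironridge=12 → close Cedarfen (overflow 4)
  18÷4 = 4 each, +1 to first 2
Round 4: Ashgrove=16 Briarlake=17 Fernhollow=12 Ironridge=16 → close Fernhollow (overflow 6)
  12÷3 = 4 each, +1 to first 0
Round 5: Ashgrove=20 Briarlake=21 Ironridge=20 → close Ironridge (overflow 7)
  20÷2 = 10 each, +1 to first 0
Round 6: Ashgrove=30 Briarlake=31 → close Ashgrove (overflow 16)
  30÷1 = 30 each, +1 to first 0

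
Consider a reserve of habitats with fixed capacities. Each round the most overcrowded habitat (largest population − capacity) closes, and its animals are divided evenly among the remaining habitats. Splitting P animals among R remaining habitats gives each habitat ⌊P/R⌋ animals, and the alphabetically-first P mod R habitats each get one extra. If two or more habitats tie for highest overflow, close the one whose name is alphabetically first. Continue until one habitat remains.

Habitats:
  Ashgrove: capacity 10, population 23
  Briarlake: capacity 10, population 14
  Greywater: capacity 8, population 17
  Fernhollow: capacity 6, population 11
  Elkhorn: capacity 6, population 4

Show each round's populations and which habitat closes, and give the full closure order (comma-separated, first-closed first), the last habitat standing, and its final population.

Round 1: Ashgrove=23 Briarlake=14 Elkhorn=4 Fernhollow=11 Greywater=17 → close Ashgrove (overflow 13)
  23÷4 = 5 each, +1 to first 3
Round 2: Briarlake=20 Elkhorn=10 Fernhollow=17 Greywater=22 → close Greywater (overflow 14)
  22÷3 = 7 each, +1 to first 1
Round 3: Briarlake=28 Elkhorn=17 Fernhollow=24 → close Briarlake (overflow 18)
  28÷2 = 14 each, +1 to first 0
Round 4: Elkhorn=31 Fernhollow=38 → close Fernhollow (overflow 32)
  38÷1 = 38 each, +1 to first 0

Closure order: Ashgrove, Greywater, Briarlake, Fernhollow
Last habitat: Elkhorn with 69 animals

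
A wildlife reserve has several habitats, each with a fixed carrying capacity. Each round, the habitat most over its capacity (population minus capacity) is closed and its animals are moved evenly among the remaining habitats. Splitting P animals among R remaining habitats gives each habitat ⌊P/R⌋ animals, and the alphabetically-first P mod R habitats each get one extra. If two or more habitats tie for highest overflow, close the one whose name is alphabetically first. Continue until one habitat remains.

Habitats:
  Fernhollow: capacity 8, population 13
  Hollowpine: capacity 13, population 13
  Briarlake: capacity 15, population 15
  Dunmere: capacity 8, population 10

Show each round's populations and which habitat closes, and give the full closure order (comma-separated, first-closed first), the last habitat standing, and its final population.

Round 1: Briarlake=15 Dunmere=10 Fernhollow=13 Hollowpine=13 → close Fernhollow (overflow 5)
  13÷3 = 4 each, +1 to first 1
Round 2: Briarlake=20 Dunmere=14 Hollowpine=17 → close Dunmere (overflow 6)
  14÷2 = 7 each, +1 to first 0
Round 3: Briarlake=27 Hollowpine=24 → close Briarlake (overflow 12)
  27÷1 = 27 each, +1 to first 0

Closure order: Fernhollow, Dunmere, Briarlake
Last habitat: Hollowpine with 51 animals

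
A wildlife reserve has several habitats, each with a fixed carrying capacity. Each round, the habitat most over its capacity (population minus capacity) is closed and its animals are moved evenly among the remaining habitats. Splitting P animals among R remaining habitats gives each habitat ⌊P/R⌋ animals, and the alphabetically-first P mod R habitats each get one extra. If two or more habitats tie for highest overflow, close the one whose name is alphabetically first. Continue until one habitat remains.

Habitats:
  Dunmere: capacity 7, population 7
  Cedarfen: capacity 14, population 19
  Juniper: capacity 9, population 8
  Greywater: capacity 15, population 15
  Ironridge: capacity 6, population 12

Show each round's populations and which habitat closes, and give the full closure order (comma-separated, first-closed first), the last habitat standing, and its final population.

Closure order: Ironridge, Cedarfen, Dunmere, Greywater
Last habitat: Juniper with 61 animals

Round 1: Cedarfen=19 Dunmere=7 Greywater=15 Ironridge=12 Juniper=8 → close Ironridge (overflow 6)
  12÷4 = 3 each, +1 to first 0
Round 2: Cedarfen=22 Dunmere=10 Greywater=18 Juniper=11 → close Cedarfen (overflow 8)
  22÷3 = 7 each, +1 to first 1
Round 3: Dunmere=18 Greywater=25 Juniper=18 → close Dunmere (overflow 11)
  18÷2 = 9 each, +1 to first 0
Round 4: Greywater=34 Juniper=27 → close Greywater (overflow 19)
  34÷1 = 34 each, +1 to first 0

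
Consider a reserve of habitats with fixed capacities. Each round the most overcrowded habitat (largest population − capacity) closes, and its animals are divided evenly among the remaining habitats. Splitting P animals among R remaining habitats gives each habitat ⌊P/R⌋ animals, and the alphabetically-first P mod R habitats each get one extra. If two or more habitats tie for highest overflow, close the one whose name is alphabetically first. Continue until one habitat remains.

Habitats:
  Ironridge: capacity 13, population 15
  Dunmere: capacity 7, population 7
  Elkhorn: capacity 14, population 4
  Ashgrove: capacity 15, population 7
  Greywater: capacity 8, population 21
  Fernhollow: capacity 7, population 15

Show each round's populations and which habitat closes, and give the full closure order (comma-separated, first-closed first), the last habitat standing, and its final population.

Round 1: Ashgrove=7 Dunmere=7 Elkhorn=4 Fernhollow=15 Greywater=21 Ironridge=15 → close Greywater (overflow 13)
  21÷5 = 4 each, +1 to first 1
Round 2: Ashgrove=12 Dunmere=11 Elkhorn=8 Fernhollow=19 Ironridge=19 → close Fernhollow (overflow 12)
  19÷4 = 4 each, +1 to first 3
Round 3: Ashgrove=17 Dunmere=16 Elkhorn=13 Ironridge=23 → close Ironridge (overflow 10)
  23÷3 = 7 each, +1 to first 2
Round 4: Ashgrove=25 Dunmere=24 Elkhorn=20 → close Dunmere (overflow 17)
  24÷2 = 12 each, +1 to first 0
Round 5: Ashgrove=37 Elkhorn=32 → close Ashgrove (overflow 22)
  37÷1 = 37 each, +1 to first 0

Closure order: Greywater, Fernhollow, Ironridge, Dunmere, Ashgrove
Last habitat: Elkhorn with 69 animals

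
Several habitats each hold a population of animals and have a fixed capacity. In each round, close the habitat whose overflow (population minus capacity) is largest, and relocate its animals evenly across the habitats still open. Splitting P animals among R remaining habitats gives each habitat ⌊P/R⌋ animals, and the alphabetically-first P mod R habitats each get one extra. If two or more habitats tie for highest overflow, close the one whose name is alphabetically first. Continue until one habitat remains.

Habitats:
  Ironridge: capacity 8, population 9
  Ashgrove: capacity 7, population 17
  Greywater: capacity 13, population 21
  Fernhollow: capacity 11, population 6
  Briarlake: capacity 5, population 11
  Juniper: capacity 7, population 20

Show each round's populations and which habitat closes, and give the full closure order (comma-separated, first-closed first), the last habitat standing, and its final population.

Round 1: Ashgrove=17 Briarlake=11 Fernhollow=6 Greywater=21 Ironridge=9 Juniper=20 → close Juniper (overflow 13)
  20÷5 = 4 each, +1 to first 0
Round 2: Ashgrove=21 Briarlake=15 Fernhollow=10 Greywater=25 Ironridge=13 → close Ashgrove (overflow 14)
  21÷4 = 5 each, +1 to first 1
Round 3: Briarlake=21 Fernhollow=15 Greywater=30 Ironridge=18 → close Greywater (overflow 17)
  30÷3 = 10 each, +1 to first 0
Round 4: Briarlake=31 Fernhollow=25 Ironridge=28 → close Briarlake (overflow 26)
  31÷2 = 15 each, +1 to first 1
Round 5: Fernhollow=41 Ironridge=43 → close Ironridge (overflow 35)
  43÷1 = 43 each, +1 to first 0

Closure order: Juniper, Ashgrove, Greywater, Briarlake, Ironridge
Last habitat: Fernhollow with 84 animals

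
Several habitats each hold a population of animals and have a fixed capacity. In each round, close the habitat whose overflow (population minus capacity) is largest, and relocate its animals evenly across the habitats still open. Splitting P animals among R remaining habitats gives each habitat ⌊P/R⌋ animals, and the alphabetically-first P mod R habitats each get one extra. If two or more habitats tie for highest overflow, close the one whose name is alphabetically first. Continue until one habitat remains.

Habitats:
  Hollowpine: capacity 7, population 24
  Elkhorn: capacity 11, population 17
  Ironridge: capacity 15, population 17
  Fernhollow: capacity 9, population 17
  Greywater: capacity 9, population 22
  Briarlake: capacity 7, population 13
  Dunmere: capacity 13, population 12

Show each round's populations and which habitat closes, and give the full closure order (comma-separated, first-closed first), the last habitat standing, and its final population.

Closure order: Hollowpine, Greywater, Fernhollow, Briarlake, Elkhorn, Ironridge
Last habitat: Dunmere with 122 animals

Round 1: Briarlake=13 Dunmere=12 Elkhorn=17 Fernhollow=17 Greywater=22 Hollowpine=24 Ironridge=17 → close Hollowpine (overflow 17)
  24÷6 = 4 each, +1 to first 0
Round 2: Briarlake=17 Dunmere=16 Elkhorn=21 Fernhollow=21 Greywater=26 Ironridge=21 → close Greywater (overflow 17)
  26÷5 = 5 each, +1 to first 1
Round 3: Briarlake=23 Dunmere=21 Elkhorn=26 Fernhollow=26 Ironridge=26 → close Fernhollow (overflow 17)
  26÷4 = 6 each, +1 to first 2
Round 4: Briarlake=30 Dunmere=28 Elkhorn=32 Ironridge=32 → close Briarlake (overflow 23)
  30÷3 = 10 each, +1 to first 0
Round 5: Dunmere=38 Elkhorn=42 Ironridge=42 → close Elkhorn (overflow 31)
  42÷2 = 21 each, +1 to first 0
Round 6: Dunmere=59 Ironridge=63 → close Ironridge (overflow 48)
  63÷1 = 63 each, +1 to first 0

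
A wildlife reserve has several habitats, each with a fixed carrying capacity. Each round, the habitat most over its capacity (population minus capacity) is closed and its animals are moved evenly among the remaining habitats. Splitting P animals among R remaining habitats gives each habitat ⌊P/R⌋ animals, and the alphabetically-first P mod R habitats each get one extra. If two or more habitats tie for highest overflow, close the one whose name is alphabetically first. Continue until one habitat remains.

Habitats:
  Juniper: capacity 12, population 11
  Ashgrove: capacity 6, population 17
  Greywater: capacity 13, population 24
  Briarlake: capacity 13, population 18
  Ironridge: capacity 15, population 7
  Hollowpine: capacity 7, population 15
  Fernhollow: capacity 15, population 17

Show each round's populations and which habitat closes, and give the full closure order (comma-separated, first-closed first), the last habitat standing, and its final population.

Round 1: Ashgrove=17 Briarlake=18 Fernhollow=17 Greywater=24 Hollowpine=15 Ironridge=7 Juniper=11 → close Ashgrove (overflow 11)
  17÷6 = 2 each, +1 to first 5
Round 2: Briarlake=21 Fernhollow=20 Greywater=27 Hollowpine=18 Ironridge=10 Juniper=13 → close Greywater (overflow 14)
  27÷5 = 5 each, +1 to first 2
Round 3: Briarlake=27 Fernhollow=26 Hollowpine=23 Ironridge=15 Juniper=18 → close Hollowpine (overflow 16)
  23÷4 = 5 each, +1 to first 3
Round 4: Briarlake=33 Fernhollow=32 Ironridge=21 Juniper=23 → close Briarlake (overflow 20)
  33÷3 = 11 each, +1 to first 0
Round 5: Fernhollow=43 Ironridge=32 Juniper=34 → close Fernhollow (overflow 28)
  43÷2 = 21 each, +1 to first 1
Round 6: Ironridge=54 Juniper=55 → close Juniper (overflow 43)
  55÷1 = 55 each, +1 to first 0

Closure order: Ashgrove, Greywater, Hollowpine, Briarlake, Fernhollow, Juniper
Last habitat: Ironridge with 109 animals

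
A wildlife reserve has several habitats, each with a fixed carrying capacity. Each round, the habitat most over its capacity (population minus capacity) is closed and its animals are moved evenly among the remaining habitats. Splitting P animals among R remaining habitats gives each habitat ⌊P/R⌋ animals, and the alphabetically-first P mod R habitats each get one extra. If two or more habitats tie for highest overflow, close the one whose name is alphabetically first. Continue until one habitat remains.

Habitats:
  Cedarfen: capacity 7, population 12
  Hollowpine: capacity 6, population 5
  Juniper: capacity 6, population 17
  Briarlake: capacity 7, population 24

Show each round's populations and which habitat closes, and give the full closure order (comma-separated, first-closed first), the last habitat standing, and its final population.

Closure order: Briarlake, Juniper, Cedarfen
Last habitat: Hollowpine with 58 animals

Round 1: Briarlake=24 Cedarfen=12 Hollowpine=5 Juniper=17 → close Briarlake (overflow 17)
  24÷3 = 8 each, +1 to first 0
Round 2: Cedarfen=20 Hollowpine=13 Juniper=25 → close Juniper (overflow 19)
  25÷2 = 12 each, +1 to first 1
Round 3: Cedarfen=33 Hollowpine=25 → close Cedarfen (overflow 26)
  33÷1 = 33 each, +1 to first 0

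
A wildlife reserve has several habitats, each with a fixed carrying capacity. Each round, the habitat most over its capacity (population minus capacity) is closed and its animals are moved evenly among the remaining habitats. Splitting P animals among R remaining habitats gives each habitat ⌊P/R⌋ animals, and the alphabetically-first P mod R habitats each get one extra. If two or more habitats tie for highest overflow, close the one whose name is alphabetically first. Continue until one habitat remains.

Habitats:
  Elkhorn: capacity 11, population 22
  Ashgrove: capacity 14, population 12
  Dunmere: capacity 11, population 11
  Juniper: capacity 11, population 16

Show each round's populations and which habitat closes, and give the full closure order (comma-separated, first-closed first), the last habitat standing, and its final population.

Round 1: Ashgrove=12 Dunmere=11 Elkhorn=22 Juniper=16 → close Elkhorn (overflow 11)
  22÷3 = 7 each, +1 to first 1
Round 2: Ashgrove=20 Dunmere=18 Juniper=23 → close Juniper (overflow 12)
  23÷2 = 11 each, +1 to first 1
Round 3: Ashgrove=32 Dunmere=29 → close Ashgrove (overflow 18)
  32÷1 = 32 each, +1 to first 0

Closure order: Elkhorn, Juniper, Ashgrove
Last habitat: Dunmere with 61 animals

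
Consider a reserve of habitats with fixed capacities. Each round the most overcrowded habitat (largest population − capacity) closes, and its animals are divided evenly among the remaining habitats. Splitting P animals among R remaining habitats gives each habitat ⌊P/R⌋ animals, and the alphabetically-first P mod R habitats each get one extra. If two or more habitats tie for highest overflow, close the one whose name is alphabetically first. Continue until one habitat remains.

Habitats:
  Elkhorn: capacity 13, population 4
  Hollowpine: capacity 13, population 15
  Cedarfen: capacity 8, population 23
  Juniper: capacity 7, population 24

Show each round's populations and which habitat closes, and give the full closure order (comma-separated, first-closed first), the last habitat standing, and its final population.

Round 1: Cedarfen=23 Elkhorn=4 Hollowpine=15 Juniper=24 → close Juniper (overflow 17)
  24÷3 = 8 each, +1 to first 0
Round 2: Cedarfen=31 Elkhorn=12 Hollowpine=23 → close Cedarfen (overflow 23)
  31÷2 = 15 each, +1 to first 1
Round 3: Elkhorn=28 Hollowpine=38 → close Hollowpine (overflow 25)
  38÷1 = 38 each, +1 to first 0

Closure order: Juniper, Cedarfen, Hollowpine
Last habitat: Elkhorn with 66 animals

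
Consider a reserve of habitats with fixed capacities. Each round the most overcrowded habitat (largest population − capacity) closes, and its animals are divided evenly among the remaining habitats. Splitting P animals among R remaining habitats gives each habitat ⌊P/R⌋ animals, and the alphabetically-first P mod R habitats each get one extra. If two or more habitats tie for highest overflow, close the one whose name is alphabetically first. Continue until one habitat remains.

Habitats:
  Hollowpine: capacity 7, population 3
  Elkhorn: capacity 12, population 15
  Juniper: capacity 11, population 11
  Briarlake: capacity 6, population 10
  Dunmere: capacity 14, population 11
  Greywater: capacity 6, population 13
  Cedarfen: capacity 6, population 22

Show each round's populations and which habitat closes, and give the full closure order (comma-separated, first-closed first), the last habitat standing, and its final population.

Round 1: Briarlake=10 Cedarfen=22 Dunmere=11 Elkhorn=15 Greywater=13 Hollowpine=3 Juniper=11 → close Cedarfen (overflow 16)
  22÷6 = 3 each, +1 to first 4
Round 2: Briarlake=14 Dunmere=15 Elkhorn=19 Greywater=17 Hollowpine=6 Juniper=14 → close Greywater (overflow 11)
  17÷5 = 3 each, +1 to first 2
Round 3: Briarlake=18 Dunmere=19 Elkhorn=22 Hollowpine=9 Juniper=17 → close Briarlake (overflow 12)
  18÷4 = 4 each, +1 to first 2
Round 4: Dunmere=24 Elkhorn=27 Hollowpine=13 Juniper=21 → close Elkhorn (overflow 15)
  27÷3 = 9 each, +1 to first 0
Round 5: Dunmere=33 Hollowpine=22 Juniper=30 → close Dunmere (overflow 19)
  33÷2 = 16 each, +1 to first 1
Round 6: Hollowpine=39 Juniper=46 → close Juniper (overflow 35)
  46÷1 = 46 each, +1 to first 0

Closure order: Cedarfen, Greywater, Briarlake, Elkhorn, Dunmere, Juniper
Last habitat: Hollowpine with 85 animals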